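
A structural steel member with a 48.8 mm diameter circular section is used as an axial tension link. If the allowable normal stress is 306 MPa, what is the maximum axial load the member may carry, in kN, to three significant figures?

572 kN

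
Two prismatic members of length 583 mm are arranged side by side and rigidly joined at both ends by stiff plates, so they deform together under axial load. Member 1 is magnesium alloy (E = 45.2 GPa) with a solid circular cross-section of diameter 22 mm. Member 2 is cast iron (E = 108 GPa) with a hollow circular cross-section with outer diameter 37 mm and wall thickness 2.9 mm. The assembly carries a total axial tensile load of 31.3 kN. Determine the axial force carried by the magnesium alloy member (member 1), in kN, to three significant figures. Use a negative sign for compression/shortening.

10.6 kN

A_1 = 380.1 mm².
A_2 = 310.7 mm².
Equal strain + equilibrium ⇒ each member carries load in proportion to AE: A₁E₁ = 17180000 N, A₂E₂ = 33550000 N, ΣAE = 50730000 N.
F₁ = P·A₁E₁/ΣAE = 31300·17180000/50730000 = 10600 N.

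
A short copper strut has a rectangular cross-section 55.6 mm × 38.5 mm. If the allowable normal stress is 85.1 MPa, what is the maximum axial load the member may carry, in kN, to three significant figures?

A = 2141 mm².
P_max = σ_allow · A = 85.1 · 2141 = 182200 N = 182.2 kN.

182 kN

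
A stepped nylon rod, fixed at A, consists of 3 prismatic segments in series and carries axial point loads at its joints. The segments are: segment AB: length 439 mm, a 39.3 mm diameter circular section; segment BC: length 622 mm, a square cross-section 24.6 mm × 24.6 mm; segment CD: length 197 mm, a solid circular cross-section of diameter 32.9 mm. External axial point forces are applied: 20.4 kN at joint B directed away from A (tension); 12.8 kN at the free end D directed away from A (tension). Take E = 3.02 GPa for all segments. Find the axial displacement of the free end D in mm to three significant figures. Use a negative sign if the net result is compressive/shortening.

Internal axial forces (sectioning from the free end, tension +): N_CD = 12.8 kN, N_BC = 12.8 kN, N_AB = 33.2 kN.
A_AB = 1213 mm².
A_BC = 605.2 mm².
A_CD = 850.1 mm².
δ_AB = 33200·439/(1213·3020) = 3.979 mm
δ_BC = 12800·622/(605.2·3020) = 4.356 mm
δ_CD = 12800·197/(850.1·3020) = 0.9822 mm
δ = Σδ_i = 9.317 mm.

9.32 mm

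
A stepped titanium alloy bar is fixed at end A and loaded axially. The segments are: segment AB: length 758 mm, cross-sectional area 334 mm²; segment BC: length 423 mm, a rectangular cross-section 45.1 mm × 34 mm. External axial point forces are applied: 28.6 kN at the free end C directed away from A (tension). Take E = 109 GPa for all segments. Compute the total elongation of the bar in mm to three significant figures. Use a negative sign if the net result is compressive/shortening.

0.668 mm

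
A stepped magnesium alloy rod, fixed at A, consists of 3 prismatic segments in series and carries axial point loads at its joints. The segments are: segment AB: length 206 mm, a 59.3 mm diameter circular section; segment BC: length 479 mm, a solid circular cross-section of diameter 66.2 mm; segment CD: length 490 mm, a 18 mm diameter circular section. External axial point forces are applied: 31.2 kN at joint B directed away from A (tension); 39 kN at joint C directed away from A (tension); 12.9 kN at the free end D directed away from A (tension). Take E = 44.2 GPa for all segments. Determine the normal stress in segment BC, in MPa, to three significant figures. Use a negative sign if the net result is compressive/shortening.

15.1 MPa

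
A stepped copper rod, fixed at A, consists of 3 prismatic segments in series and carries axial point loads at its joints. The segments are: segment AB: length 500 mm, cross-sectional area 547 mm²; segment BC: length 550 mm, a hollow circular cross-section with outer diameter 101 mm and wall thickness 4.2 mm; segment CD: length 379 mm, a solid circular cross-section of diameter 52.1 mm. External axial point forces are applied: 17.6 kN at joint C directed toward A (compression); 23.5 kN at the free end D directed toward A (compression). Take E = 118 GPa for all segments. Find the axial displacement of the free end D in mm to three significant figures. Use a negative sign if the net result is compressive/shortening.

-0.504 mm

Internal axial forces (sectioning from the free end, tension +): N_CD = -23.5 kN, N_BC = -41.1 kN, N_AB = -41.1 kN.
A_BC = 1277 mm².
A_CD = 2132 mm².
δ_AB = -41100·500/(547·118000) = -0.3184 mm
δ_BC = -41100·550/(1277·118000) = -0.15 mm
δ_CD = -23500·379/(2132·118000) = -0.0354 mm
δ = Σδ_i = -0.5038 mm.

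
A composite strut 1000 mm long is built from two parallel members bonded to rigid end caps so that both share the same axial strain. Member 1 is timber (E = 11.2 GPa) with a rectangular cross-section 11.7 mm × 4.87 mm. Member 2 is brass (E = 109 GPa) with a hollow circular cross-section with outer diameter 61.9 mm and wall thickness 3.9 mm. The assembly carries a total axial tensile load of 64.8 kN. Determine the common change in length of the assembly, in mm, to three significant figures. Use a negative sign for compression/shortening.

0.830 mm

A_1 = 56.98 mm².
A_2 = 710.6 mm².
Equal strain + equilibrium ⇒ each member carries load in proportion to AE: A₁E₁ = 638200 N, A₂E₂ = 77460000 N, ΣAE = 78100000 N.
δ = PL/ΣAE = 64800·1000/78100000 = 0.8297 mm.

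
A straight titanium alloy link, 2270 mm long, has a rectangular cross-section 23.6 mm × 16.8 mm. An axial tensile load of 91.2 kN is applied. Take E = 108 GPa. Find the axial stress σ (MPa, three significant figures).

A = 396.5 mm².
σ = N/A = 91200/396.5 = 230 MPa.

230 MPa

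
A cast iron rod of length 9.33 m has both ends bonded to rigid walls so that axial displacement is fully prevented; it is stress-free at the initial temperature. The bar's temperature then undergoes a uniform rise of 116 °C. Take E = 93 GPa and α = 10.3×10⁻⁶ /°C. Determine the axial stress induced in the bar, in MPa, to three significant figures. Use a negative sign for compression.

Free thermal expansion αLΔT = 10.3e-6 · 9330 · 116 = 11.15 mm.
The walls impose strain ε = −(11.15)/9330 = -1.1948e-03; σ = Eε = 93000 · -1.1948e-03 = -111.1 MPa.

-111 MPa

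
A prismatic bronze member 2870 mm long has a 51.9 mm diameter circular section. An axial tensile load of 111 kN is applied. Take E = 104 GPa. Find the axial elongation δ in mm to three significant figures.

1.45 mm

A = 2116 mm².
δ_mech = NL/(AE) = 111000·2870/(2116·104000) = 1.448 mm.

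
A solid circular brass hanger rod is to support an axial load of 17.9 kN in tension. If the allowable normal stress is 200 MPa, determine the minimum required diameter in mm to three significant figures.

Required area A ≥ P/σ_allow = 17900/200 = 89.5 mm².
For a solid circular section, d ≥ √(4A/π) = 10.67 mm.

10.7 mm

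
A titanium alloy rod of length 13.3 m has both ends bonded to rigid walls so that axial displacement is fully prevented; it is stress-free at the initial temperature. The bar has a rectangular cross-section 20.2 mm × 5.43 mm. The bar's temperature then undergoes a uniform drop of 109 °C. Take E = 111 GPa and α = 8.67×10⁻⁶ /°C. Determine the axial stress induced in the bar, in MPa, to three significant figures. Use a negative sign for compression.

Free thermal expansion αLΔT = 8.67e-6 · 13300 · -109 = -12.57 mm.
The walls impose strain ε = −(-12.57)/13300 = 9.4503e-04; σ = Eε = 111000 · 9.4503e-04 = 104.9 MPa.

105 MPa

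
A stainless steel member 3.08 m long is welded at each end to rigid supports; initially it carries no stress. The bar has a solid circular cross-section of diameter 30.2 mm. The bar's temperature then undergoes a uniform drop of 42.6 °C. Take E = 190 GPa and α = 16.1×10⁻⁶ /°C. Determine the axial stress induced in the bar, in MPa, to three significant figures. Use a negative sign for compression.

Free thermal expansion αLΔT = 16.1e-6 · 3080 · -42.6 = -2.112 mm.
The walls impose strain ε = −(-2.112)/3080 = 6.8586e-04; σ = Eε = 190000 · 6.8586e-04 = 130.3 MPa.

130 MPa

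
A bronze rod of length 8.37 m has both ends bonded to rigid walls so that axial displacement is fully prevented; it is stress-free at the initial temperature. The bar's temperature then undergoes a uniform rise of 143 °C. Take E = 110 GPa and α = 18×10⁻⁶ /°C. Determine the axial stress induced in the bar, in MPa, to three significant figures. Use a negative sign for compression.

-283 MPa

Free thermal expansion αLΔT = 18e-6 · 8370 · 143 = 21.54 mm.
The walls impose strain ε = −(21.54)/8370 = -2.5740e-03; σ = Eε = 110000 · -2.5740e-03 = -283.1 MPa.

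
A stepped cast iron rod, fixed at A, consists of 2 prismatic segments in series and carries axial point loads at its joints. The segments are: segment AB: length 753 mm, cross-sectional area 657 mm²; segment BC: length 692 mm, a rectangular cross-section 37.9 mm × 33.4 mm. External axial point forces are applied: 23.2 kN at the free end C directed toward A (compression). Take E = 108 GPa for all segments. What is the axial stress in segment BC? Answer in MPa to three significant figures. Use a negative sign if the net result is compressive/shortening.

Internal axial forces (sectioning from the free end, tension +): N_BC = -23.2 kN, N_AB = -23.2 kN.
A_BC = 1266 mm².
σ_BC = N_BC/A_BC = -23200/1266 = -18.33 MPa.

-18.3 MPa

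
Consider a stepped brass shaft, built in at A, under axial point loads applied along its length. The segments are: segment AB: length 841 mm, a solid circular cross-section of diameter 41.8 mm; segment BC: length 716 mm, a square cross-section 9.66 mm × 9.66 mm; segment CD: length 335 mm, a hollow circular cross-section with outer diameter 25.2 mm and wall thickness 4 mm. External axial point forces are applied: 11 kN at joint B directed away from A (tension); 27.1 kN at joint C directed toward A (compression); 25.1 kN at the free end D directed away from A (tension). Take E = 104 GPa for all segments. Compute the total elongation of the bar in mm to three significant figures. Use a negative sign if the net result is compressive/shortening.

0.209 mm

Internal axial forces (sectioning from the free end, tension +): N_CD = 25.1 kN, N_BC = -2 kN, N_AB = 9 kN.
A_AB = 1372 mm².
A_BC = 93.32 mm².
A_CD = 266.4 mm².
δ_AB = 9000·841/(1372·104000) = 0.05304 mm
δ_BC = -2000·716/(93.32·104000) = -0.1476 mm
δ_CD = 25100·335/(266.4·104000) = 0.3035 mm
δ = Σδ_i = 0.209 mm.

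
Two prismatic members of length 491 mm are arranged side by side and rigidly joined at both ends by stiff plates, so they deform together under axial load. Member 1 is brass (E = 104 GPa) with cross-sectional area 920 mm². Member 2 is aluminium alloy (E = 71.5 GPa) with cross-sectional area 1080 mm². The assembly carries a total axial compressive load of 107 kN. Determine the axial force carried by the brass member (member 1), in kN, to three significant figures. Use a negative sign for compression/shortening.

Equal strain + equilibrium ⇒ each member carries load in proportion to AE: A₁E₁ = 95680000 N, A₂E₂ = 77220000 N, ΣAE = 172900000 N.
F₁ = P·A₁E₁/ΣAE = -107000·95680000/172900000 = -59210 N.

-59.2 kN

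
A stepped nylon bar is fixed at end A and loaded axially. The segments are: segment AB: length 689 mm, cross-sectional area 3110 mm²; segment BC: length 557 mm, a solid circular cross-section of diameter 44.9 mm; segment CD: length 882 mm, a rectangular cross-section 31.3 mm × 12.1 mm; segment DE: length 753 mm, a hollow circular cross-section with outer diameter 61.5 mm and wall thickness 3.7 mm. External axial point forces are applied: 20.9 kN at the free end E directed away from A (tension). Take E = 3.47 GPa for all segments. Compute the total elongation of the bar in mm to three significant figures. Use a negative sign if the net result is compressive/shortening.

Internal axial forces (sectioning from the free end, tension +): N_DE = 20.9 kN, N_CD = 20.9 kN, N_BC = 20.9 kN, N_AB = 20.9 kN.
A_BC = 1583 mm².
A_CD = 378.7 mm².
A_DE = 671.9 mm².
δ_AB = 20900·689/(3110·3470) = 1.334 mm
δ_BC = 20900·557/(1583·3470) = 2.119 mm
δ_CD = 20900·882/(378.7·3470) = 14.03 mm
δ_DE = 20900·753/(671.9·3470) = 6.75 mm
δ = Σδ_i = 24.23 mm.

24.2 mm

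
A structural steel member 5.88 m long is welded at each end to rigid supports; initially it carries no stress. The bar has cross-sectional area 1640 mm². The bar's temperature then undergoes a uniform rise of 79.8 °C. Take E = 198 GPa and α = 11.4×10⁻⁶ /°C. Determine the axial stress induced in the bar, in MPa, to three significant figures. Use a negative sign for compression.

-180 MPa

Free thermal expansion αLΔT = 11.4e-6 · 5880 · 79.8 = 5.349 mm.
The walls impose strain ε = −(5.349)/5880 = -9.0972e-04; σ = Eε = 198000 · -9.0972e-04 = -180.1 MPa.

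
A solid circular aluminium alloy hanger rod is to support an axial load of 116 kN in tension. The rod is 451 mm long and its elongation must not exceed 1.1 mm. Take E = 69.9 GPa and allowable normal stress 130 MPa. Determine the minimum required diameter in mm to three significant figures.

Required area A ≥ P/σ_allow = 116000/130 = 892.3 mm².
For a solid circular section, d ≥ √(4A/π) = 33.71 mm.
Elongation limit: A ≥ PL/(Eδ_allow) = 116000·451/(69900·1.1) = 680.4 mm² ⇒ d ≥ 29.43 mm.
The stress limit governs.

33.7 mm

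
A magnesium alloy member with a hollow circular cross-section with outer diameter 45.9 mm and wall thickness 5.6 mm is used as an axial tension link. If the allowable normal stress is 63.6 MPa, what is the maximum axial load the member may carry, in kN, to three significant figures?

45.1 kN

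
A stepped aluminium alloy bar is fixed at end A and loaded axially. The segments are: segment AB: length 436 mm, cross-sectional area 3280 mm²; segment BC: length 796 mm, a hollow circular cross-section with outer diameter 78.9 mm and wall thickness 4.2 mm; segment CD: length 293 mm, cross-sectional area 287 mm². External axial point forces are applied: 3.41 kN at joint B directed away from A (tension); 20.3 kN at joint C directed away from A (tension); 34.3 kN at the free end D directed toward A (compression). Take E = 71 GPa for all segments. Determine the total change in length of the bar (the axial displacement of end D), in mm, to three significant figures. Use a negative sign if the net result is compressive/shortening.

-0.672 mm

Internal axial forces (sectioning from the free end, tension +): N_CD = -34.3 kN, N_BC = -14 kN, N_AB = -10.59 kN.
A_BC = 985.6 mm².
δ_AB = -10590·436/(3280·71000) = -0.01983 mm
δ_BC = -14000·796/(985.6·71000) = -0.1592 mm
δ_CD = -34300·293/(287·71000) = -0.4932 mm
δ = Σδ_i = -0.6723 mm.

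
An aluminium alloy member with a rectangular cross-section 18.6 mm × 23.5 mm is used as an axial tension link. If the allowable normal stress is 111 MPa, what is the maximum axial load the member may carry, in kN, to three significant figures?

48.5 kN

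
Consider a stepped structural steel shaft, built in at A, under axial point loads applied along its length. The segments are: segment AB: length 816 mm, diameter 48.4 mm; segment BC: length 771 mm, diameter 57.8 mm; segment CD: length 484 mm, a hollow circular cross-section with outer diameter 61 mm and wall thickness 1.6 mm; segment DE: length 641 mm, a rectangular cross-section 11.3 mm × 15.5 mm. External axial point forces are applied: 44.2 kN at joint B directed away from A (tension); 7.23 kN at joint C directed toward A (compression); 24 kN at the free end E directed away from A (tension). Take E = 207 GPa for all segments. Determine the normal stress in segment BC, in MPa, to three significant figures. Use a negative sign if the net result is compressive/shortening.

6.39 MPa

Internal axial forces (sectioning from the free end, tension +): N_DE = 24 kN, N_CD = 24 kN, N_BC = 16.77 kN, N_AB = 60.97 kN.
A_BC = 2624 mm².
σ_BC = N_BC/A_BC = 16770/2624 = 6.391 MPa.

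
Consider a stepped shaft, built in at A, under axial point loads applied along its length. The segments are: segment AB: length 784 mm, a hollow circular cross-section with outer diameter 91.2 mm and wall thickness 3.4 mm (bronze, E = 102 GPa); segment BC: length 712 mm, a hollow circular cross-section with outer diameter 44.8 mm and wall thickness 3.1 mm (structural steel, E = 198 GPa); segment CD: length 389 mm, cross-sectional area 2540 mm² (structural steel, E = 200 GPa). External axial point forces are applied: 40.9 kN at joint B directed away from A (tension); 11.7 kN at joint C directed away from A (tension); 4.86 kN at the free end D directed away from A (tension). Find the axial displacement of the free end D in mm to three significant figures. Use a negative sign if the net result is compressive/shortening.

Internal axial forces (sectioning from the free end, tension +): N_CD = 4.86 kN, N_BC = 16.56 kN, N_AB = 57.46 kN.
A_AB = 937.8 mm².
A_BC = 406.1 mm².
δ_AB = 57460·784/(937.8·102000) = 0.4709 mm
δ_BC = 16560·712/(406.1·198000) = 0.1466 mm
δ_CD = 4860·389/(2540·200000) = 0.003722 mm
δ = Σδ_i = 0.6213 mm.

0.621 mm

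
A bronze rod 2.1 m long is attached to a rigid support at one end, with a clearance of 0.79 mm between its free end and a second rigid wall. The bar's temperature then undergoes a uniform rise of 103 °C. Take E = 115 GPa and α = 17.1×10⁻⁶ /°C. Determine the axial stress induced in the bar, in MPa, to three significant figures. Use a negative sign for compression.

-159 MPa

Free thermal expansion αLΔT = 17.1e-6 · 2100 · 103 = 3.699 mm.
The walls engage after the gap closes; constrained expansion = 3.699 − 0.79 = 2.909 mm.
The walls impose strain ε = −(2.909)/2100 = -1.3851e-03; σ = Eε = 115000 · -1.3851e-03 = -159.3 MPa.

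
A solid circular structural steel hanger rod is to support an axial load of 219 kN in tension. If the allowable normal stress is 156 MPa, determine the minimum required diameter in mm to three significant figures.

42.3 mm

Required area A ≥ P/σ_allow = 219000/156 = 1404 mm².
For a solid circular section, d ≥ √(4A/π) = 42.28 mm.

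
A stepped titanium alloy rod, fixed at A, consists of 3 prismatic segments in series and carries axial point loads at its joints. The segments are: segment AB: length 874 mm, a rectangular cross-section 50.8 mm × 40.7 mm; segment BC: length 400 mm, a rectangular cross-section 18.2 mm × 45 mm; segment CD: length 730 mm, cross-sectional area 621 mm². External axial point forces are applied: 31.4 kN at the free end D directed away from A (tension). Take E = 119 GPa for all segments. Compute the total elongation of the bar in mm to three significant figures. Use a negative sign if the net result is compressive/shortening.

0.551 mm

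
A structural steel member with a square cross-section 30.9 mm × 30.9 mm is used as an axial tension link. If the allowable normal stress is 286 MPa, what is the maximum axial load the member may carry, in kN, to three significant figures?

273 kN

A = 954.8 mm².
P_max = σ_allow · A = 286 · 954.8 = 273100 N = 273.1 kN.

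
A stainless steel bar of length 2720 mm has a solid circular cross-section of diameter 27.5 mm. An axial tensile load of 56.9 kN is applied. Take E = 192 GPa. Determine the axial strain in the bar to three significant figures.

4.99e-04

A = 594 mm².
σ = N/A = 95.8 MPa; ε = σ/E = 95.8/192000 = 4.989e-04.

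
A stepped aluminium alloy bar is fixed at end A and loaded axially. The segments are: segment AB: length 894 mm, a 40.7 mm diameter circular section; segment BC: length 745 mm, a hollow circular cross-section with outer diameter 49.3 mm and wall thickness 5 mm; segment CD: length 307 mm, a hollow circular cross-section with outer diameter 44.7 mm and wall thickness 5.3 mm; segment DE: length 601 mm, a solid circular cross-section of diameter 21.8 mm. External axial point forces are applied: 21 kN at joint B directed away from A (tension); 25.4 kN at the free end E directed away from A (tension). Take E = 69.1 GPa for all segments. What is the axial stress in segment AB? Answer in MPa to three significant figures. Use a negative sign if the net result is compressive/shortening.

Internal axial forces (sectioning from the free end, tension +): N_DE = 25.4 kN, N_CD = 25.4 kN, N_BC = 25.4 kN, N_AB = 46.4 kN.
A_AB = 1301 mm².
σ_AB = N_AB/A_AB = 46400/1301 = 35.66 MPa.

35.7 MPa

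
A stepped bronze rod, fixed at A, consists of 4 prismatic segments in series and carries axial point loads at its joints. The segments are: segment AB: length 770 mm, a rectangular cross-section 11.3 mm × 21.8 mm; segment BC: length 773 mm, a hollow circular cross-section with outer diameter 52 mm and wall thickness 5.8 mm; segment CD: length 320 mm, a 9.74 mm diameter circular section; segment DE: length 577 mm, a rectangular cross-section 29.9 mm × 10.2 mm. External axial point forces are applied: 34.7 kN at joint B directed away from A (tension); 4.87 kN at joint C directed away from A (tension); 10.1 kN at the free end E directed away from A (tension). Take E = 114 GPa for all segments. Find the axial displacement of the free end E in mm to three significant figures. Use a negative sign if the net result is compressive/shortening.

Internal axial forces (sectioning from the free end, tension +): N_DE = 10.1 kN, N_CD = 10.1 kN, N_BC = 14.97 kN, N_AB = 49.67 kN.
A_AB = 246.3 mm².
A_BC = 841.8 mm².
A_CD = 74.51 mm².
A_DE = 305 mm².
δ_AB = 49670·770/(246.3·114000) = 1.362 mm
δ_BC = 14970·773/(841.8·114000) = 0.1206 mm
δ_CD = 10100·320/(74.51·114000) = 0.3805 mm
δ_DE = 10100·577/(305·114000) = 0.1676 mm
δ = Σδ_i = 2.031 mm.

2.03 mm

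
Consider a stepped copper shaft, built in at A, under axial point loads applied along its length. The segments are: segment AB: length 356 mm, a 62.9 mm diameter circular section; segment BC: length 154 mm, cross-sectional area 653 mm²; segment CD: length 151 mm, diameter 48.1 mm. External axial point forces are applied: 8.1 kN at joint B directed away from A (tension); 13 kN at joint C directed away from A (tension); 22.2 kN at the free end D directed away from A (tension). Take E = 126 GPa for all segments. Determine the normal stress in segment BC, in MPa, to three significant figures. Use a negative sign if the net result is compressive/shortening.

Internal axial forces (sectioning from the free end, tension +): N_CD = 22.2 kN, N_BC = 35.2 kN, N_AB = 43.3 kN.
σ_BC = N_BC/A_BC = 35200/653 = 53.91 MPa.

53.9 MPa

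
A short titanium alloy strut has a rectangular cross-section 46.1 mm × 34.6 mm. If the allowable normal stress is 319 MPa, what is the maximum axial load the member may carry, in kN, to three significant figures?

A = 1595 mm².
P_max = σ_allow · A = 319 · 1595 = 508800 N = 508.8 kN.

509 kN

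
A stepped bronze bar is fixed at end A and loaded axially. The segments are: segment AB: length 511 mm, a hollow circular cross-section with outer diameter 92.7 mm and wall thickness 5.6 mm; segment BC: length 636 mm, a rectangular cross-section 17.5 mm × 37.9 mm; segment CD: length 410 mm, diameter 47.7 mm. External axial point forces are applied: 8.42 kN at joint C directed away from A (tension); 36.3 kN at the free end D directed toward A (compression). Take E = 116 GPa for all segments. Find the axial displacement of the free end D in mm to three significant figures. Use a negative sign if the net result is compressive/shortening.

Internal axial forces (sectioning from the free end, tension +): N_CD = -36.3 kN, N_BC = -27.88 kN, N_AB = -27.88 kN.
A_AB = 1532 mm².
A_BC = 663.2 mm².
A_CD = 1787 mm².
δ_AB = -27880·511/(1532·116000) = -0.08015 mm
δ_BC = -27880·636/(663.2·116000) = -0.2305 mm
δ_CD = -36300·410/(1787·116000) = -0.0718 mm
δ = Σδ_i = -0.3824 mm.

-0.382 mm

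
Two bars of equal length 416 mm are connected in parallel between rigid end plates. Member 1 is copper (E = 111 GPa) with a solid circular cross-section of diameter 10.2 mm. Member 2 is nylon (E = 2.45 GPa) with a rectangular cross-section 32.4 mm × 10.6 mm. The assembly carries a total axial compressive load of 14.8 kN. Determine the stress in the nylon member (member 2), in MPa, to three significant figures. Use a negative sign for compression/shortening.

-3.66 MPa

A_1 = 81.71 mm².
A_2 = 343.4 mm².
Equal strain + equilibrium ⇒ each member carries load in proportion to AE: A₁E₁ = 9070000 N, A₂E₂ = 841400 N, ΣAE = 9912000 N.
σ₂ = P·E₂/ΣAE = -14800·2450/9912000 = -3.658 MPa.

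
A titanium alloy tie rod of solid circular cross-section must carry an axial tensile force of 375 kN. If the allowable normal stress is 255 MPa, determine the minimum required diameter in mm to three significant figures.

43.3 mm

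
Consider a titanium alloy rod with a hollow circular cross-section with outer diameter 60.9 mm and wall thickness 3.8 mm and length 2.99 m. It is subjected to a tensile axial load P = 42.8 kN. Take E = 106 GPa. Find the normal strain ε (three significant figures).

5.92e-04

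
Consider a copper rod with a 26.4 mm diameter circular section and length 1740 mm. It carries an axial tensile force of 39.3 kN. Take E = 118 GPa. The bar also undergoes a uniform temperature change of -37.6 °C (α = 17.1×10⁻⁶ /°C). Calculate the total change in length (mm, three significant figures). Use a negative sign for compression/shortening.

-0.0601 mm

A = 547.4 mm².
δ_mech = NL/(AE) = 39300·1740/(547.4·118000) = 1.059 mm.
δ_thermal = αLΔT = 17.1e-6·1740·-37.6 = -1.119 mm.
δ = δ_mech + δ_thermal = -0.06008 mm.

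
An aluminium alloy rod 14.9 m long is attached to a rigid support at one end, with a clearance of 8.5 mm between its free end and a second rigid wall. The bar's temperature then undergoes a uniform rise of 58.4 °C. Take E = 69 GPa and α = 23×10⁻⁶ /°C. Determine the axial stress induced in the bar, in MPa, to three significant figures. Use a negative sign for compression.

-53.3 MPa

Free thermal expansion αLΔT = 23e-6 · 14900 · 58.4 = 20.01 mm.
The walls engage after the gap closes; constrained expansion = 20.01 − 8.5 = 11.51 mm.
The walls impose strain ε = −(11.51)/14900 = -7.7273e-04; σ = Eε = 69000 · -7.7273e-04 = -53.32 MPa.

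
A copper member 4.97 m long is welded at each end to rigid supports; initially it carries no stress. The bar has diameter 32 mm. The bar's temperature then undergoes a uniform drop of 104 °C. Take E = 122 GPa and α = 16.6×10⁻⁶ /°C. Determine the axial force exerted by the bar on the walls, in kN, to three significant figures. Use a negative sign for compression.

169 kN

Free thermal expansion αLΔT = 16.6e-6 · 4970 · -104 = -8.58 mm.
The walls impose strain ε = −(-8.58)/4970 = 1.7264e-03; σ = Eε = 122000 · 1.7264e-03 = 210.6 MPa.
Wall reaction R = σ·A = 210.6·804.2 = 169400 N = 169.4 kN.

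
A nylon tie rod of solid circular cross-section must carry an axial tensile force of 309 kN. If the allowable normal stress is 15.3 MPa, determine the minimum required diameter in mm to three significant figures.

Required area A ≥ P/σ_allow = 309000/15.3 = 20200 mm².
For a solid circular section, d ≥ √(4A/π) = 160.4 mm.

160 mm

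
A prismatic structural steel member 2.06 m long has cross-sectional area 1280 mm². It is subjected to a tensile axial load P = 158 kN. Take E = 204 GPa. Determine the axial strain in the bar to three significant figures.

6.05e-04

σ = N/A = 123.4 MPa; ε = σ/E = 123.4/204000 = 6.051e-04.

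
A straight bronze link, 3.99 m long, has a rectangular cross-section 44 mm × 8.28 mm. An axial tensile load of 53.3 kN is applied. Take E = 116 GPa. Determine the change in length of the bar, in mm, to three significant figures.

A = 364.3 mm².
δ_mech = NL/(AE) = 53300·3990/(364.3·116000) = 5.032 mm.

5.03 mm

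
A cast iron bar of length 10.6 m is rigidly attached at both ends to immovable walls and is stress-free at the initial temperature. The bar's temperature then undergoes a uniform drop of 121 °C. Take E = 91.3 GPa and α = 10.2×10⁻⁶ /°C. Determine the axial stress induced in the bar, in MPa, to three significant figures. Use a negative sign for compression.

113 MPa

Free thermal expansion αLΔT = 10.2e-6 · 10600 · -121 = -13.08 mm.
The walls impose strain ε = −(-13.08)/10600 = 1.2342e-03; σ = Eε = 91300 · 1.2342e-03 = 112.7 MPa.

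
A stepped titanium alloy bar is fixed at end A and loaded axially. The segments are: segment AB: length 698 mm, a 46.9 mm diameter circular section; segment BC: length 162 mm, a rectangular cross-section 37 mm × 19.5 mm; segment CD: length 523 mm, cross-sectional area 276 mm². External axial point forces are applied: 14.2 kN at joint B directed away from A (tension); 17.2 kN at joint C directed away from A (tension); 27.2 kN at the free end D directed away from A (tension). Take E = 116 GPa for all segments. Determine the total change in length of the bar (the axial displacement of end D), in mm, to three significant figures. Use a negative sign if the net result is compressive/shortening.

Internal axial forces (sectioning from the free end, tension +): N_CD = 27.2 kN, N_BC = 44.4 kN, N_AB = 58.6 kN.
A_AB = 1728 mm².
A_BC = 721.5 mm².
δ_AB = 58600·698/(1728·116000) = 0.2041 mm
δ_BC = 44400·162/(721.5·116000) = 0.08594 mm
δ_CD = 27200·523/(276·116000) = 0.4443 mm
δ = Σδ_i = 0.7344 mm.

0.734 mm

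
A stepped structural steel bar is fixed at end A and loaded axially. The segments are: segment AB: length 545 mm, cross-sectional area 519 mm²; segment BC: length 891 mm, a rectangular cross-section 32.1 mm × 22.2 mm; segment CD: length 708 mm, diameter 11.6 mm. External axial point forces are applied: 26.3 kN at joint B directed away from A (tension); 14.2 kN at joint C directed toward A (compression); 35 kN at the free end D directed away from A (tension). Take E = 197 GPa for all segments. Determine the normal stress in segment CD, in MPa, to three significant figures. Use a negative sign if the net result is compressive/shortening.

Internal axial forces (sectioning from the free end, tension +): N_CD = 35 kN, N_BC = 20.8 kN, N_AB = 47.1 kN.
A_CD = 105.7 mm².
σ_CD = N_CD/A_CD = 35000/105.7 = 331.2 MPa.

331 MPa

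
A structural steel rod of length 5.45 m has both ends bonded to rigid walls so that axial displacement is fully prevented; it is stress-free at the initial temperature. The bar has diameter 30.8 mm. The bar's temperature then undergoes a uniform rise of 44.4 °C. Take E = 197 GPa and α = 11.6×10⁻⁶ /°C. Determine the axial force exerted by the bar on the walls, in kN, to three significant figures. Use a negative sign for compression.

Free thermal expansion αLΔT = 11.6e-6 · 5450 · 44.4 = 2.807 mm.
The walls impose strain ε = −(2.807)/5450 = -5.1504e-04; σ = Eε = 197000 · -5.1504e-04 = -101.5 MPa.
Wall reaction R = σ·A = -101.5·745.1 = -75600 N = -75.6 kN.

-75.6 kN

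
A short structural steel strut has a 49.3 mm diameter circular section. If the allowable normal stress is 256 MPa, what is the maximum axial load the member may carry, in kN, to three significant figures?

489 kN

A = 1909 mm².
P_max = σ_allow · A = 256 · 1909 = 488700 N = 488.7 kN.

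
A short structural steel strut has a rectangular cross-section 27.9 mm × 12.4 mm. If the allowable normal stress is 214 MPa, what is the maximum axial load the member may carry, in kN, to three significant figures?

A = 346 mm².
P_max = σ_allow · A = 214 · 346 = 74040 N = 74.04 kN.

74.0 kN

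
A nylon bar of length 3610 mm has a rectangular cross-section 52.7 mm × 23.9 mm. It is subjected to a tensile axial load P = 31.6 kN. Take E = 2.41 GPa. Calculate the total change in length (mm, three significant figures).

A = 1260 mm².
δ_mech = NL/(AE) = 31600·3610/(1260·2410) = 37.58 mm.

37.6 mm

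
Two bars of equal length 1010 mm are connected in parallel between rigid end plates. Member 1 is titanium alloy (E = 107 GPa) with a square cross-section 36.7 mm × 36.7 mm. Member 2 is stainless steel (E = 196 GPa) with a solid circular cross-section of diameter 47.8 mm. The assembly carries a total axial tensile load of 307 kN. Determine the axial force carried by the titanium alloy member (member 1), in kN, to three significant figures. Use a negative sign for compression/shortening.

A_1 = 1347 mm².
A_2 = 1795 mm².
Equal strain + equilibrium ⇒ each member carries load in proportion to AE: A₁E₁ = 144100000 N, A₂E₂ = 351700000 N, ΣAE = 495800000 N.
F₁ = P·A₁E₁/ΣAE = 307000·144100000/495800000 = 89230 N.

89.2 kN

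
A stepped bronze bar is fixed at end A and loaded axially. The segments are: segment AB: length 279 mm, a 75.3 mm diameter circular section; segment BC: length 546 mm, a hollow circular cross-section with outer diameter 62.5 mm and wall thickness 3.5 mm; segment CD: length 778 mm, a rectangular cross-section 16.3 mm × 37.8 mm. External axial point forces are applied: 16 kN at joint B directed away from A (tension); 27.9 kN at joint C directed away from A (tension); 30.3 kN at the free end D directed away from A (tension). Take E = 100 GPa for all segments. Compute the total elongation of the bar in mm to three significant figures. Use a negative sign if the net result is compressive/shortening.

Internal axial forces (sectioning from the free end, tension +): N_CD = 30.3 kN, N_BC = 58.2 kN, N_AB = 74.2 kN.
A_AB = 4453 mm².
A_BC = 648.7 mm².
A_CD = 616.1 mm².
δ_AB = 74200·279/(4453·100000) = 0.04649 mm
δ_BC = 58200·546/(648.7·100000) = 0.4898 mm
δ_CD = 30300·778/(616.1·100000) = 0.3826 mm
δ = Σδ_i = 0.9189 mm.

0.919 mm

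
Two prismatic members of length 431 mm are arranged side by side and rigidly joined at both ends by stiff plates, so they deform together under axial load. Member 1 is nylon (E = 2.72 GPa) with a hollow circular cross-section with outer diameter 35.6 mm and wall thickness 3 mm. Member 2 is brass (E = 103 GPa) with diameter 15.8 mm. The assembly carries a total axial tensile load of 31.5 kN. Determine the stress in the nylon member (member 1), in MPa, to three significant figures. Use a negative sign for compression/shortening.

A_1 = 307.2 mm².
A_2 = 196.1 mm².
Equal strain + equilibrium ⇒ each member carries load in proportion to AE: A₁E₁ = 835700 N, A₂E₂ = 20190000 N, ΣAE = 21030000 N.
σ₁ = P·E₁/ΣAE = 31500·2720/21030000 = 4.074 MPa.

4.07 MPa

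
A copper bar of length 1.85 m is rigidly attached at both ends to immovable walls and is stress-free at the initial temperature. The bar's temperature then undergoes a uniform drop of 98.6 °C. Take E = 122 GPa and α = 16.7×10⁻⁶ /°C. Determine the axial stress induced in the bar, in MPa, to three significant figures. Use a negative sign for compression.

201 MPa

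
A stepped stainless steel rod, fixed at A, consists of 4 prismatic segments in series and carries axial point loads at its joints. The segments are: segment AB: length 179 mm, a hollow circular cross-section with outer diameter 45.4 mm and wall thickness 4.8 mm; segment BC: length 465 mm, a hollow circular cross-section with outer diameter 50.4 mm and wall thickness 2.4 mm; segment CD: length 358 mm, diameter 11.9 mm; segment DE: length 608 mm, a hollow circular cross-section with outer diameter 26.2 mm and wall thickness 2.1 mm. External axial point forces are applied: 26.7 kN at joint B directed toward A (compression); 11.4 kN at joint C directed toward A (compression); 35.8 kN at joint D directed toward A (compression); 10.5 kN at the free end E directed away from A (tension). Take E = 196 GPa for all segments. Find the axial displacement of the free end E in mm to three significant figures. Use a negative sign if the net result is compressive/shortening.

Internal axial forces (sectioning from the free end, tension +): N_DE = 10.5 kN, N_CD = -25.3 kN, N_BC = -36.7 kN, N_AB = -63.4 kN.
A_AB = 612.2 mm².
A_BC = 361.9 mm².
A_CD = 111.2 mm².
A_DE = 159 mm².
δ_AB = -63400·179/(612.2·196000) = -0.09457 mm
δ_BC = -36700·465/(361.9·196000) = -0.2406 mm
δ_CD = -25300·358/(111.2·196000) = -0.4155 mm
δ_DE = 10500·608/(159·196000) = 0.2049 mm
δ = Σδ_i = -0.5458 mm.

-0.546 mm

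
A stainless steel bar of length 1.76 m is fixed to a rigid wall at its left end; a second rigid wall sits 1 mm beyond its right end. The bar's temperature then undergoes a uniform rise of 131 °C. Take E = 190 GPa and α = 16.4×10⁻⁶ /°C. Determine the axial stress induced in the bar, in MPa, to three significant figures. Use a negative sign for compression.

Free thermal expansion αLΔT = 16.4e-6 · 1760 · 131 = 3.781 mm.
The walls engage after the gap closes; constrained expansion = 3.781 − 1 = 2.781 mm.
The walls impose strain ε = −(2.781)/1760 = -1.5802e-03; σ = Eε = 190000 · -1.5802e-03 = -300.2 MPa.

-300 MPa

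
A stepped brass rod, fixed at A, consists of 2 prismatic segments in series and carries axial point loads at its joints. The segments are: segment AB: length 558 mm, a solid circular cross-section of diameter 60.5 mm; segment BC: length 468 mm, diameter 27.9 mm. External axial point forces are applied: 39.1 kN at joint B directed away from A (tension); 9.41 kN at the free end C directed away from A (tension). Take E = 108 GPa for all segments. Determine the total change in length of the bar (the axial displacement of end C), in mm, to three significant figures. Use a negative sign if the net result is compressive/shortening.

0.154 mm

Internal axial forces (sectioning from the free end, tension +): N_BC = 9.41 kN, N_AB = 48.51 kN.
A_AB = 2875 mm².
A_BC = 611.4 mm².
δ_AB = 48510·558/(2875·108000) = 0.08718 mm
δ_BC = 9410·468/(611.4·108000) = 0.0667 mm
δ = Σδ_i = 0.1539 mm.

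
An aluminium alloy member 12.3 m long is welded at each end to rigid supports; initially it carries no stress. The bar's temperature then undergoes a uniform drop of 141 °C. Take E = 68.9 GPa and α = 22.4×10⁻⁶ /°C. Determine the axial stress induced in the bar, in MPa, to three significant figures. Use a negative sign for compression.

218 MPa

Free thermal expansion αLΔT = 22.4e-6 · 12300 · -141 = -38.85 mm.
The walls impose strain ε = −(-38.85)/12300 = 3.1584e-03; σ = Eε = 68900 · 3.1584e-03 = 217.6 MPa.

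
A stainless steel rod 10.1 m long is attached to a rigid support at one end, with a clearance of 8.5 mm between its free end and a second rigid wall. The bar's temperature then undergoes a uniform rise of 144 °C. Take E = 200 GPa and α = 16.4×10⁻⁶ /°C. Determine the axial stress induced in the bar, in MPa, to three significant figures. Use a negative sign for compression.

Free thermal expansion αLΔT = 16.4e-6 · 10100 · 144 = 23.85 mm.
The walls engage after the gap closes; constrained expansion = 23.85 − 8.5 = 15.35 mm.
The walls impose strain ε = −(15.35)/10100 = -1.5200e-03; σ = Eε = 200000 · -1.5200e-03 = -304 MPa.

-304 MPa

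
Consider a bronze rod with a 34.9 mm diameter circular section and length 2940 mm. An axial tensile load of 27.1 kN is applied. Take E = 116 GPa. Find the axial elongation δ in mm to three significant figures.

0.718 mm

A = 956.6 mm².
δ_mech = NL/(AE) = 27100·2940/(956.6·116000) = 0.718 mm.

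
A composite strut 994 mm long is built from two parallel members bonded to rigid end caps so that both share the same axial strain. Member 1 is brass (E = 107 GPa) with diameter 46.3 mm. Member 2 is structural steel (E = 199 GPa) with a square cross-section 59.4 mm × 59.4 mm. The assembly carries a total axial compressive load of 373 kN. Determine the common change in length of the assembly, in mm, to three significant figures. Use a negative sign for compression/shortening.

-0.420 mm

A_1 = 1684 mm².
A_2 = 3528 mm².
Equal strain + equilibrium ⇒ each member carries load in proportion to AE: A₁E₁ = 180200000 N, A₂E₂ = 702100000 N, ΣAE = 882300000 N.
δ = PL/ΣAE = -373000·994/882300000 = -0.4202 mm.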